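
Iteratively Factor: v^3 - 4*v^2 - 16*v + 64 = (v - 4)*(v^2 - 16) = (v - 4)*(v + 4)*(v - 4)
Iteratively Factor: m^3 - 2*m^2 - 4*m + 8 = (m - 2)*(m^2 - 4) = (m - 2)*(m + 2)*(m - 2)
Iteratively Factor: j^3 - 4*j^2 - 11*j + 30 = (j - 2)*(j^2 - 2*j - 15) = (j - 2)*(j + 3)*(j - 5)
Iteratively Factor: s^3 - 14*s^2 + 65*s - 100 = (s - 5)*(s^2 - 9*s + 20) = (s - 5)^2*(s - 4)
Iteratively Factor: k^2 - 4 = (k + 2)*(k - 2)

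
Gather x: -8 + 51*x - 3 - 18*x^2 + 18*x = -18*x^2 + 69*x - 11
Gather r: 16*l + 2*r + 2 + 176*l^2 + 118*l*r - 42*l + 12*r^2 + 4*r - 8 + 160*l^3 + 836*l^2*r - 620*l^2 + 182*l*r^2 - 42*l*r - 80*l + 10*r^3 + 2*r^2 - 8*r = 160*l^3 - 444*l^2 - 106*l + 10*r^3 + r^2*(182*l + 14) + r*(836*l^2 + 76*l - 2) - 6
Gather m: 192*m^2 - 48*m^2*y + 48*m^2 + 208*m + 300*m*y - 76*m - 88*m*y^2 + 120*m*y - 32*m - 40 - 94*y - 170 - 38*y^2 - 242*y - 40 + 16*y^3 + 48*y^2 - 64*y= m^2*(240 - 48*y) + m*(-88*y^2 + 420*y + 100) + 16*y^3 + 10*y^2 - 400*y - 250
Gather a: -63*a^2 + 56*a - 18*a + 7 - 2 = -63*a^2 + 38*a + 5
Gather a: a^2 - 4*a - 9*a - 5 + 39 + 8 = a^2 - 13*a + 42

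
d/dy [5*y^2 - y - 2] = 10*y - 1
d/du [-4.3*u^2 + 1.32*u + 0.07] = 1.32 - 8.6*u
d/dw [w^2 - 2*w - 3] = 2*w - 2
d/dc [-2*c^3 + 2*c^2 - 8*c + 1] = -6*c^2 + 4*c - 8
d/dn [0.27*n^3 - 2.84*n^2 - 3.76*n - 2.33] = 0.81*n^2 - 5.68*n - 3.76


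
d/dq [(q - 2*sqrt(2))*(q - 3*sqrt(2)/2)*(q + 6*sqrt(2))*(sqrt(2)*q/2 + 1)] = q*(4*sqrt(2)*q^2 + 21*q - 62*sqrt(2))/2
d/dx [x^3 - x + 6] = 3*x^2 - 1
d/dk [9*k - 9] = 9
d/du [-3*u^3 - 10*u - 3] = -9*u^2 - 10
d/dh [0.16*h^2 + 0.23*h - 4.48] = 0.32*h + 0.23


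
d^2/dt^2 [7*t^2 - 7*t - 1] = 14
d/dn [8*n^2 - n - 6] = 16*n - 1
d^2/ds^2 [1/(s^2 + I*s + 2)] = 2*(-s^2 - I*s + (2*s + I)^2 - 2)/(s^2 + I*s + 2)^3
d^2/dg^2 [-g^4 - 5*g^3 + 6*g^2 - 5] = -12*g^2 - 30*g + 12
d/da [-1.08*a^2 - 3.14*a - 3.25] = -2.16*a - 3.14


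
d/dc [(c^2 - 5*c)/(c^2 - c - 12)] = 4*(c^2 - 6*c + 15)/(c^4 - 2*c^3 - 23*c^2 + 24*c + 144)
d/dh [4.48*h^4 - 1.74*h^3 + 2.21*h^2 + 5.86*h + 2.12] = 17.92*h^3 - 5.22*h^2 + 4.42*h + 5.86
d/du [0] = 0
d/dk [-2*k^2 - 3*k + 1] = -4*k - 3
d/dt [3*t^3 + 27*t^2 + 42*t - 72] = 9*t^2 + 54*t + 42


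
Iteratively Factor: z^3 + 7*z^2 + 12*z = (z)*(z^2 + 7*z + 12) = z*(z + 3)*(z + 4)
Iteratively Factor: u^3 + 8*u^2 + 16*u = (u + 4)*(u^2 + 4*u) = u*(u + 4)*(u + 4)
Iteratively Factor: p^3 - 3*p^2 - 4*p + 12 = (p - 2)*(p^2 - p - 6) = (p - 3)*(p - 2)*(p + 2)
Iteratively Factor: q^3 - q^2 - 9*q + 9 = (q + 3)*(q^2 - 4*q + 3) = (q - 1)*(q + 3)*(q - 3)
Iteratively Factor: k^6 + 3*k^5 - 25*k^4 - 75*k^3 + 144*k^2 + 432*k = (k - 4)*(k^5 + 7*k^4 + 3*k^3 - 63*k^2 - 108*k) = (k - 4)*(k + 3)*(k^4 + 4*k^3 - 9*k^2 - 36*k) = (k - 4)*(k + 3)^2*(k^3 + k^2 - 12*k) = (k - 4)*(k + 3)^2*(k + 4)*(k^2 - 3*k) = k*(k - 4)*(k + 3)^2*(k + 4)*(k - 3)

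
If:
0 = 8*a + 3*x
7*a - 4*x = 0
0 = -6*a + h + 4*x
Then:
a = 0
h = 0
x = 0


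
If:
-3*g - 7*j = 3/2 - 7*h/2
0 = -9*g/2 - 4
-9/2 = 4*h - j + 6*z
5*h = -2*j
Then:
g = -8/9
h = -1/18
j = 5/36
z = -149/216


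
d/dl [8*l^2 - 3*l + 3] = 16*l - 3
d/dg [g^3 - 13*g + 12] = 3*g^2 - 13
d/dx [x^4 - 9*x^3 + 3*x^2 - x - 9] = 4*x^3 - 27*x^2 + 6*x - 1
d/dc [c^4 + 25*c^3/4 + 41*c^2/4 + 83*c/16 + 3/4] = 4*c^3 + 75*c^2/4 + 41*c/2 + 83/16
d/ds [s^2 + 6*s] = 2*s + 6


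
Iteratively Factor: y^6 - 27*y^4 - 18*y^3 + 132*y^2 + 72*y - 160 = (y - 2)*(y^5 + 2*y^4 - 23*y^3 - 64*y^2 + 4*y + 80) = (y - 2)*(y + 2)*(y^4 - 23*y^2 - 18*y + 40) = (y - 5)*(y - 2)*(y + 2)*(y^3 + 5*y^2 + 2*y - 8) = (y - 5)*(y - 2)*(y - 1)*(y + 2)*(y^2 + 6*y + 8) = (y - 5)*(y - 2)*(y - 1)*(y + 2)^2*(y + 4)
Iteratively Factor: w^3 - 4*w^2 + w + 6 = (w + 1)*(w^2 - 5*w + 6) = (w - 2)*(w + 1)*(w - 3)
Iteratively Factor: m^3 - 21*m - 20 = (m + 4)*(m^2 - 4*m - 5) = (m + 1)*(m + 4)*(m - 5)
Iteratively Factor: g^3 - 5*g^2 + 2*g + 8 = (g + 1)*(g^2 - 6*g + 8) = (g - 2)*(g + 1)*(g - 4)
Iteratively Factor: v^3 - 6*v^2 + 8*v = (v - 4)*(v^2 - 2*v) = v*(v - 4)*(v - 2)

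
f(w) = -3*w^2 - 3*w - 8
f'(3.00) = -21.00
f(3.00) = -44.00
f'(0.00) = -3.00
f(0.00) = -8.00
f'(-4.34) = 23.04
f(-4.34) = -51.49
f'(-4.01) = 21.06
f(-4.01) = -44.21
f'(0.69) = -7.14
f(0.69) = -11.50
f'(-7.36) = 41.16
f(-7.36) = -148.43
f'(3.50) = -24.00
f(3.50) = -55.25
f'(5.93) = -38.58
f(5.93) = -131.28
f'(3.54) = -24.24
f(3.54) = -56.21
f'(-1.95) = 8.70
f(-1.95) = -13.56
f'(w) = -6*w - 3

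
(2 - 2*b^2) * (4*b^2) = -8*b^4 + 8*b^2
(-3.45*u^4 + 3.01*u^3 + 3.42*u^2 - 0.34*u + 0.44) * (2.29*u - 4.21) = -7.9005*u^5 + 21.4174*u^4 - 4.8403*u^3 - 15.1768*u^2 + 2.439*u - 1.8524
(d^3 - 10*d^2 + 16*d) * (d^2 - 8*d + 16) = d^5 - 18*d^4 + 112*d^3 - 288*d^2 + 256*d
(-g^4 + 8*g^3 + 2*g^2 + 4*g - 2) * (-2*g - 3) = 2*g^5 - 13*g^4 - 28*g^3 - 14*g^2 - 8*g + 6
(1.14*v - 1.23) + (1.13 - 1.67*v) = -0.53*v - 0.1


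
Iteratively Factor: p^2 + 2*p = (p + 2)*(p)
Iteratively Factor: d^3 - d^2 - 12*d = (d)*(d^2 - d - 12) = d*(d + 3)*(d - 4)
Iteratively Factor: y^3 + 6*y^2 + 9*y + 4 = (y + 4)*(y^2 + 2*y + 1) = (y + 1)*(y + 4)*(y + 1)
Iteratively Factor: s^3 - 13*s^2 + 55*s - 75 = (s - 5)*(s^2 - 8*s + 15) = (s - 5)^2*(s - 3)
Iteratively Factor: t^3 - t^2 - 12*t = (t - 4)*(t^2 + 3*t) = t*(t - 4)*(t + 3)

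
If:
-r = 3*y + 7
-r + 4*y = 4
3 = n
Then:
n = 3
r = -40/7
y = -3/7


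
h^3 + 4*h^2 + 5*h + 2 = (h + 1)^2*(h + 2)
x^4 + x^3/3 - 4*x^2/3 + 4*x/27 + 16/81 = (x - 2/3)^2*(x + 1/3)*(x + 4/3)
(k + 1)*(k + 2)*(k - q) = k^3 - k^2*q + 3*k^2 - 3*k*q + 2*k - 2*q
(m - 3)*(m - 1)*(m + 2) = m^3 - 2*m^2 - 5*m + 6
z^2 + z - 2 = (z - 1)*(z + 2)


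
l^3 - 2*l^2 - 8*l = l*(l - 4)*(l + 2)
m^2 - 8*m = m*(m - 8)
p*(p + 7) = p^2 + 7*p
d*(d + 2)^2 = d^3 + 4*d^2 + 4*d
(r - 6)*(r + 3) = r^2 - 3*r - 18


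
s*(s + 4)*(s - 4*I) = s^3 + 4*s^2 - 4*I*s^2 - 16*I*s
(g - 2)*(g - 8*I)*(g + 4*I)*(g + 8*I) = g^4 - 2*g^3 + 4*I*g^3 + 64*g^2 - 8*I*g^2 - 128*g + 256*I*g - 512*I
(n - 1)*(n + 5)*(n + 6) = n^3 + 10*n^2 + 19*n - 30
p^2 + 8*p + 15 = (p + 3)*(p + 5)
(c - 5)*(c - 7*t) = c^2 - 7*c*t - 5*c + 35*t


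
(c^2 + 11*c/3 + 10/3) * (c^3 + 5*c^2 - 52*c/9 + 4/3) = c^5 + 26*c^4/3 + 143*c^3/9 - 86*c^2/27 - 388*c/27 + 40/9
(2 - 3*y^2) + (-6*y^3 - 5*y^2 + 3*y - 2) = -6*y^3 - 8*y^2 + 3*y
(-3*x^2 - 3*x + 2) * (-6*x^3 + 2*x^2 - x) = 18*x^5 + 12*x^4 - 15*x^3 + 7*x^2 - 2*x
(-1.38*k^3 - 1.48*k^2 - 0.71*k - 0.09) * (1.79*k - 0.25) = -2.4702*k^4 - 2.3042*k^3 - 0.9009*k^2 + 0.0164*k + 0.0225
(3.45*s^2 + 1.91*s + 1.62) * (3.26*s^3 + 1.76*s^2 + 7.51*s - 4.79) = 11.247*s^5 + 12.2986*s^4 + 34.5523*s^3 + 0.669799999999999*s^2 + 3.0173*s - 7.7598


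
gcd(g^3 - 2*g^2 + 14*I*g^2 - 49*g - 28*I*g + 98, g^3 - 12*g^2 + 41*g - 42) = g - 2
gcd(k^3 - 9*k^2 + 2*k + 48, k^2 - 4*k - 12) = k + 2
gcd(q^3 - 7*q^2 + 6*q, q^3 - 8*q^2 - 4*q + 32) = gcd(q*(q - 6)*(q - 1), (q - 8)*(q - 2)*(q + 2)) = 1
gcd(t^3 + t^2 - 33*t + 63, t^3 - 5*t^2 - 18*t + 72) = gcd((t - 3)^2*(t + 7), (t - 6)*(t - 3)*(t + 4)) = t - 3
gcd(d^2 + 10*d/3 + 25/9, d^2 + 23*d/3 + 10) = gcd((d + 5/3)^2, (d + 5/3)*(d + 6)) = d + 5/3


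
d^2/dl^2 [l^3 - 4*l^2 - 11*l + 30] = 6*l - 8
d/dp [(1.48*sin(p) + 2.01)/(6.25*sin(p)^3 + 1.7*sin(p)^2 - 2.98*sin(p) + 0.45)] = (-18.5*sin(p)^3 - 40.2035*sin(p)^2 - 6.834*sin(p) + 6.6558)*cos(p)/(39.0625*sin(p)^6 + 21.25*sin(p)^5 - 34.36*sin(p)^4 - 4.507*sin(p)^3 + 10.4104*sin(p)^2 - 2.682*sin(p) + 0.2025)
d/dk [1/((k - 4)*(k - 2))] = 2*(3 - k)/(k^4 - 12*k^3 + 52*k^2 - 96*k + 64)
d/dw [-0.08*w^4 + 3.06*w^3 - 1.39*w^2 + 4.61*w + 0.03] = -0.32*w^3 + 9.18*w^2 - 2.78*w + 4.61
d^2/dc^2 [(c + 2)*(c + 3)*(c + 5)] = 6*c + 20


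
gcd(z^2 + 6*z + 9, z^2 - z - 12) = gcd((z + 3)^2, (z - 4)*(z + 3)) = z + 3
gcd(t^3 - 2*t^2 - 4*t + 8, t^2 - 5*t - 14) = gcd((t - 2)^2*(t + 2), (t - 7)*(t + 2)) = t + 2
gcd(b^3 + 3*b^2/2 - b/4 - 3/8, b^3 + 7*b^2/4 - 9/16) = b^2 + b - 3/4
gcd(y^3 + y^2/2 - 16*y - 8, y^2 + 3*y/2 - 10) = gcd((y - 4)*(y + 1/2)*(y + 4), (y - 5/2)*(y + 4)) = y + 4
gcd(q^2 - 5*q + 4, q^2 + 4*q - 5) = q - 1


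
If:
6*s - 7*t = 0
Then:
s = 7*t/6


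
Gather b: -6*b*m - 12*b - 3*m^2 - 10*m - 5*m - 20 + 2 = b*(-6*m - 12) - 3*m^2 - 15*m - 18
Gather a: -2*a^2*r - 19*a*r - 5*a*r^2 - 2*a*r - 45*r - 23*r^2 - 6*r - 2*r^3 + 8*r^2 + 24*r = -2*a^2*r + a*(-5*r^2 - 21*r) - 2*r^3 - 15*r^2 - 27*r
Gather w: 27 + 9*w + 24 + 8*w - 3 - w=16*w + 48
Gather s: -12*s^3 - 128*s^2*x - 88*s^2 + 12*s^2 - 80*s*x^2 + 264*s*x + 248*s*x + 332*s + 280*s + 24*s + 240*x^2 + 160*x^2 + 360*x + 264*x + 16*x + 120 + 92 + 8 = -12*s^3 + s^2*(-128*x - 76) + s*(-80*x^2 + 512*x + 636) + 400*x^2 + 640*x + 220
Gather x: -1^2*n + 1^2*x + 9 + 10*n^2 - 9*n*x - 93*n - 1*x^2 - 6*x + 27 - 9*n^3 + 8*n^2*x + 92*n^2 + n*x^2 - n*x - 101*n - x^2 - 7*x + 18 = -9*n^3 + 102*n^2 - 195*n + x^2*(n - 2) + x*(8*n^2 - 10*n - 12) + 54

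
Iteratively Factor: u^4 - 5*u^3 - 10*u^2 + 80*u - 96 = (u - 3)*(u^3 - 2*u^2 - 16*u + 32) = (u - 3)*(u - 2)*(u^2 - 16) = (u - 3)*(u - 2)*(u + 4)*(u - 4)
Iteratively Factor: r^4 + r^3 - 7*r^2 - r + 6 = (r + 3)*(r^3 - 2*r^2 - r + 2) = (r - 2)*(r + 3)*(r^2 - 1) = (r - 2)*(r - 1)*(r + 3)*(r + 1)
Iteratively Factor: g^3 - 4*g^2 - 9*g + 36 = (g - 4)*(g^2 - 9) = (g - 4)*(g - 3)*(g + 3)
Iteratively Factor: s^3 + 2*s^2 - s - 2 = (s + 2)*(s^2 - 1) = (s + 1)*(s + 2)*(s - 1)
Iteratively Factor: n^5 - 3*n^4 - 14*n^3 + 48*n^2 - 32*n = (n - 4)*(n^4 + n^3 - 10*n^2 + 8*n) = n*(n - 4)*(n^3 + n^2 - 10*n + 8) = n*(n - 4)*(n + 4)*(n^2 - 3*n + 2) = n*(n - 4)*(n - 2)*(n + 4)*(n - 1)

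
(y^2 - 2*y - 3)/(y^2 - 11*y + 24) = (y + 1)/(y - 8)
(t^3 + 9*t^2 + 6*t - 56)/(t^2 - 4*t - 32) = (t^2 + 5*t - 14)/(t - 8)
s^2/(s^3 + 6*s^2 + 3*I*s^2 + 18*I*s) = s/(s^2 + 3*s*(2 + I) + 18*I)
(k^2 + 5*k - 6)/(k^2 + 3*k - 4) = (k + 6)/(k + 4)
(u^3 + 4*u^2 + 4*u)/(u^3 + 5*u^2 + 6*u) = (u + 2)/(u + 3)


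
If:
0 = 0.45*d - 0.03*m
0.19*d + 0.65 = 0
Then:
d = -3.42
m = -51.32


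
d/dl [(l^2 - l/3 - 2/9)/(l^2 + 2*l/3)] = (27*l^2 + 12*l + 4)/(3*l^2*(9*l^2 + 12*l + 4))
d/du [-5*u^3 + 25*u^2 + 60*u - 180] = -15*u^2 + 50*u + 60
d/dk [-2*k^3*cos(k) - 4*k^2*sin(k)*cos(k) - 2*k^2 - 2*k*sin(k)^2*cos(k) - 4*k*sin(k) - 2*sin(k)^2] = 2*k^3*sin(k) + 8*k^2*sin(k)^2 - 6*k^2*cos(k) - 4*k^2 + 6*k*sin(k)^3 - 8*k*sin(k)*cos(k) - 4*k*sin(k) - 4*k*cos(k) - 4*k - 2*sin(k)^2*cos(k) - 4*sin(k)*cos(k) - 4*sin(k)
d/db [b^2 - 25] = 2*b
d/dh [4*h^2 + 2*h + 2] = 8*h + 2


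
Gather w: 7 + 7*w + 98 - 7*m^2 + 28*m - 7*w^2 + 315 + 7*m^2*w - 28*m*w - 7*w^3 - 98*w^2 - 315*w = -7*m^2 + 28*m - 7*w^3 - 105*w^2 + w*(7*m^2 - 28*m - 308) + 420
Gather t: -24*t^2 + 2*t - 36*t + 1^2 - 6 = -24*t^2 - 34*t - 5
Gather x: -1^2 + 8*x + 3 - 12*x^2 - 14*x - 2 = -12*x^2 - 6*x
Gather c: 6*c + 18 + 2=6*c + 20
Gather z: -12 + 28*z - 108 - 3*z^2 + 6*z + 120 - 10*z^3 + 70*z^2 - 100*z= -10*z^3 + 67*z^2 - 66*z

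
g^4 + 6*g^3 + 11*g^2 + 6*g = g*(g + 1)*(g + 2)*(g + 3)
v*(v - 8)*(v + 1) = v^3 - 7*v^2 - 8*v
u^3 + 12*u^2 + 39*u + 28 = (u + 1)*(u + 4)*(u + 7)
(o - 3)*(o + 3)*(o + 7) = o^3 + 7*o^2 - 9*o - 63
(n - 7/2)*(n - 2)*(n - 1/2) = n^3 - 6*n^2 + 39*n/4 - 7/2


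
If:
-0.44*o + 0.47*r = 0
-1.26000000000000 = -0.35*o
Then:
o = 3.60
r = 3.37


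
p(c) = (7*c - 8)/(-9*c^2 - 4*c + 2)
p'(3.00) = 0.01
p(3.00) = -0.14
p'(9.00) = 0.01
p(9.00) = -0.07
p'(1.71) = -0.08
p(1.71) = -0.13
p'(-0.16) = 1.15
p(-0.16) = -3.78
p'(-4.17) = 0.09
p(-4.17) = 0.27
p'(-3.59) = 0.13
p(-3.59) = 0.33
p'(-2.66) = 0.31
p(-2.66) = 0.52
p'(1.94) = -0.04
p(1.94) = -0.14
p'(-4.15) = 0.09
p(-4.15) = 0.27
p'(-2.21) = 0.55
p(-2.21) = 0.71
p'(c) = (7*c - 8)*(18*c + 4)/(-9*c^2 - 4*c + 2)^2 + 7/(-9*c^2 - 4*c + 2)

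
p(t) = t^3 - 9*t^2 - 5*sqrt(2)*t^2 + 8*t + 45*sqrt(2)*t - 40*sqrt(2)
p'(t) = 3*t^2 - 18*t - 10*sqrt(2)*t + 8 + 45*sqrt(2)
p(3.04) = 40.79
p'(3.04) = 1.65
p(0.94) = -2.60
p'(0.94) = 44.08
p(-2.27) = -313.70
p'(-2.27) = 160.06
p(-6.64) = -1533.58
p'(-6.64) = 417.33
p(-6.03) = -1292.17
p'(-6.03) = 374.54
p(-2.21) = -304.18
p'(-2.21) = 157.33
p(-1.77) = -239.26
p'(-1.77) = 137.93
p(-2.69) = -385.04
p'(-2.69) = 179.81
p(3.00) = 40.71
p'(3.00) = 2.21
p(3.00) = 40.71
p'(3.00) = 2.21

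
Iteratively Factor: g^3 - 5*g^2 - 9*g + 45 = (g - 3)*(g^2 - 2*g - 15) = (g - 3)*(g + 3)*(g - 5)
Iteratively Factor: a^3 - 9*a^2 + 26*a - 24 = (a - 3)*(a^2 - 6*a + 8) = (a - 4)*(a - 3)*(a - 2)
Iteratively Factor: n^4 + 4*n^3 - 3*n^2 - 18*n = (n + 3)*(n^3 + n^2 - 6*n) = (n + 3)^2*(n^2 - 2*n) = n*(n + 3)^2*(n - 2)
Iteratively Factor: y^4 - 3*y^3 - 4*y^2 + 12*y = (y - 3)*(y^3 - 4*y) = y*(y - 3)*(y^2 - 4) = y*(y - 3)*(y - 2)*(y + 2)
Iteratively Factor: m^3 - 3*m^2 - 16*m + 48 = (m - 3)*(m^2 - 16) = (m - 4)*(m - 3)*(m + 4)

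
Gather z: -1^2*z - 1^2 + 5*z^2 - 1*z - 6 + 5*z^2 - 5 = 10*z^2 - 2*z - 12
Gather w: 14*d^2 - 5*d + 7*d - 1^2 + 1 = 14*d^2 + 2*d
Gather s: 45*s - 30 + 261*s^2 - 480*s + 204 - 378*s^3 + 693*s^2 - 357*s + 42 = -378*s^3 + 954*s^2 - 792*s + 216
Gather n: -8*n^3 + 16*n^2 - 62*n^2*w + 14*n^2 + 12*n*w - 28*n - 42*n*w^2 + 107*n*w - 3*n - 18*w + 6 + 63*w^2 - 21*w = -8*n^3 + n^2*(30 - 62*w) + n*(-42*w^2 + 119*w - 31) + 63*w^2 - 39*w + 6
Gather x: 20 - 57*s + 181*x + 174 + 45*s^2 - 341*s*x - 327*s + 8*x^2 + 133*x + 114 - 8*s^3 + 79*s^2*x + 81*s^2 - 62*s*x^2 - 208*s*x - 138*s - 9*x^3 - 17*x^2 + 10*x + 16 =-8*s^3 + 126*s^2 - 522*s - 9*x^3 + x^2*(-62*s - 9) + x*(79*s^2 - 549*s + 324) + 324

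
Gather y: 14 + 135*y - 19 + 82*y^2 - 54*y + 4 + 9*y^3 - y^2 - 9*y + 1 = 9*y^3 + 81*y^2 + 72*y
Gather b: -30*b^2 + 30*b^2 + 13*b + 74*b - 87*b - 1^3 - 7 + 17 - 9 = 0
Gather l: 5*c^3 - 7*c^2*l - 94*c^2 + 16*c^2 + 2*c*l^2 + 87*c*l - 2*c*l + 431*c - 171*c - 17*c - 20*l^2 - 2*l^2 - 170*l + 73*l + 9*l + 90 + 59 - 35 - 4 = 5*c^3 - 78*c^2 + 243*c + l^2*(2*c - 22) + l*(-7*c^2 + 85*c - 88) + 110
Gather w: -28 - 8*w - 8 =-8*w - 36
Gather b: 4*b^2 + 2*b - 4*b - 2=4*b^2 - 2*b - 2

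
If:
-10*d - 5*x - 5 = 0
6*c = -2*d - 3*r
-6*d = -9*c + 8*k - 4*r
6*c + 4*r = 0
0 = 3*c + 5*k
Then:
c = 0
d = 0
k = 0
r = 0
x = -1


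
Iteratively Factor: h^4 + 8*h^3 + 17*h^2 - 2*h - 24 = (h + 4)*(h^3 + 4*h^2 + h - 6) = (h + 2)*(h + 4)*(h^2 + 2*h - 3) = (h + 2)*(h + 3)*(h + 4)*(h - 1)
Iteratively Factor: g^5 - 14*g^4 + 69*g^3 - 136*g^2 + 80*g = (g - 4)*(g^4 - 10*g^3 + 29*g^2 - 20*g) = (g - 5)*(g - 4)*(g^3 - 5*g^2 + 4*g) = g*(g - 5)*(g - 4)*(g^2 - 5*g + 4) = g*(g - 5)*(g - 4)*(g - 1)*(g - 4)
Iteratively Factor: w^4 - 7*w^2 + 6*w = (w + 3)*(w^3 - 3*w^2 + 2*w) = w*(w + 3)*(w^2 - 3*w + 2) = w*(w - 1)*(w + 3)*(w - 2)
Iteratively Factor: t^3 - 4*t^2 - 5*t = (t - 5)*(t^2 + t) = t*(t - 5)*(t + 1)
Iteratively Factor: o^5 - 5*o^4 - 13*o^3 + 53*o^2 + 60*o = (o)*(o^4 - 5*o^3 - 13*o^2 + 53*o + 60) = o*(o - 4)*(o^3 - o^2 - 17*o - 15) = o*(o - 4)*(o + 1)*(o^2 - 2*o - 15) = o*(o - 5)*(o - 4)*(o + 1)*(o + 3)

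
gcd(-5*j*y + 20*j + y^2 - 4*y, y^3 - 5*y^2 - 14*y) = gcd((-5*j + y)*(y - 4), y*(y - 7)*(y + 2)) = 1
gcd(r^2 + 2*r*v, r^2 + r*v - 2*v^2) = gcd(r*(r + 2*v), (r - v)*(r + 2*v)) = r + 2*v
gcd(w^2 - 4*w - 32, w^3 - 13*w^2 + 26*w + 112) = w - 8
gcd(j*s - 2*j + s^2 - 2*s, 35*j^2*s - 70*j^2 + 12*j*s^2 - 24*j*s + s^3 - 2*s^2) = s - 2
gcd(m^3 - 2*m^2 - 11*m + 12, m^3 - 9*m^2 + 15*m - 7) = m - 1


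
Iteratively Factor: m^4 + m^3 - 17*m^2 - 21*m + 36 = (m + 3)*(m^3 - 2*m^2 - 11*m + 12) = (m + 3)^2*(m^2 - 5*m + 4) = (m - 1)*(m + 3)^2*(m - 4)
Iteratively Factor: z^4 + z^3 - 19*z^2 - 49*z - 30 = (z + 2)*(z^3 - z^2 - 17*z - 15) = (z - 5)*(z + 2)*(z^2 + 4*z + 3) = (z - 5)*(z + 2)*(z + 3)*(z + 1)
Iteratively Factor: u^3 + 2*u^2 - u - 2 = (u - 1)*(u^2 + 3*u + 2) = (u - 1)*(u + 1)*(u + 2)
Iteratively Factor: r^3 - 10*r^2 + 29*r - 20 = (r - 1)*(r^2 - 9*r + 20) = (r - 4)*(r - 1)*(r - 5)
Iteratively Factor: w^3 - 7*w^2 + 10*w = (w - 2)*(w^2 - 5*w) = (w - 5)*(w - 2)*(w)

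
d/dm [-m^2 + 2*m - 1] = 2 - 2*m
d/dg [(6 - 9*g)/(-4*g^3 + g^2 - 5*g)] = 3*(-24*g^3 + 27*g^2 - 4*g + 10)/(g^2*(16*g^4 - 8*g^3 + 41*g^2 - 10*g + 25))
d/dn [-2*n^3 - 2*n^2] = 2*n*(-3*n - 2)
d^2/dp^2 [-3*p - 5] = 0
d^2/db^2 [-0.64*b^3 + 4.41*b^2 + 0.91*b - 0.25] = 8.82 - 3.84*b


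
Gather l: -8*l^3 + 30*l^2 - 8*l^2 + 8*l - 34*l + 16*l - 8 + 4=-8*l^3 + 22*l^2 - 10*l - 4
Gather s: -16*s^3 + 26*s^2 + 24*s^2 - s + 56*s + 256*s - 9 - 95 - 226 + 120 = -16*s^3 + 50*s^2 + 311*s - 210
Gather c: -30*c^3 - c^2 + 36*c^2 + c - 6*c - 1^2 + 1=-30*c^3 + 35*c^2 - 5*c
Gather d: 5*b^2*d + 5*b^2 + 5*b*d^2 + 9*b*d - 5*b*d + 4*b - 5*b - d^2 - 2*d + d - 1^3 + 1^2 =5*b^2 - b + d^2*(5*b - 1) + d*(5*b^2 + 4*b - 1)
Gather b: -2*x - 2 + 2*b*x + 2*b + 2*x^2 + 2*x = b*(2*x + 2) + 2*x^2 - 2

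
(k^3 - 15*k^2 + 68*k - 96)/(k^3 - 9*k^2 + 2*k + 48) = (k - 4)/(k + 2)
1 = 1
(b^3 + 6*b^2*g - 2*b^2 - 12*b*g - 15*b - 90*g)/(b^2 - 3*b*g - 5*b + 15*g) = (b^2 + 6*b*g + 3*b + 18*g)/(b - 3*g)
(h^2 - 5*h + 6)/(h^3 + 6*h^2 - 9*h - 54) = (h - 2)/(h^2 + 9*h + 18)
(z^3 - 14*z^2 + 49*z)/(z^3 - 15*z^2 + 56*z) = (z - 7)/(z - 8)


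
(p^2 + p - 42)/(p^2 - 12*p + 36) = (p + 7)/(p - 6)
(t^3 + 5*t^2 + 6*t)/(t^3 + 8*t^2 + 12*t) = (t + 3)/(t + 6)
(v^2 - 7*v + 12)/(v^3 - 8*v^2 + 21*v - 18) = (v - 4)/(v^2 - 5*v + 6)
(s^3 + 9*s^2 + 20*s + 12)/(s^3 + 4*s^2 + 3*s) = (s^2 + 8*s + 12)/(s*(s + 3))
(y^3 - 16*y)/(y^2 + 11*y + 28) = y*(y - 4)/(y + 7)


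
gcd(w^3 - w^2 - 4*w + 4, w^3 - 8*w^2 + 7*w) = w - 1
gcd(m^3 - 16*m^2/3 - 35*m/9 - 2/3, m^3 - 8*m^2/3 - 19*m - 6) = m^2 - 17*m/3 - 2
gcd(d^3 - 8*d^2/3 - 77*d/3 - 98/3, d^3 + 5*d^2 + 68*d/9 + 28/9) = d^2 + 13*d/3 + 14/3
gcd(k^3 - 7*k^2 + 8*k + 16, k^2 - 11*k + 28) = k - 4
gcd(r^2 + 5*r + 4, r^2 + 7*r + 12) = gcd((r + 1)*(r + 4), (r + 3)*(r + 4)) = r + 4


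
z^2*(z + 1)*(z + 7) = z^4 + 8*z^3 + 7*z^2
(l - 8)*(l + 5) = l^2 - 3*l - 40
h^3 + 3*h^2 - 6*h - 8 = (h - 2)*(h + 1)*(h + 4)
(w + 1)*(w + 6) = w^2 + 7*w + 6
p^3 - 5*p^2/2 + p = p*(p - 2)*(p - 1/2)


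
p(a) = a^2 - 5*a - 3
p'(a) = 2*a - 5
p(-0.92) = 2.45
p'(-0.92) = -6.84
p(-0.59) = 0.30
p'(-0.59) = -6.18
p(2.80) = -9.16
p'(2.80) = 0.60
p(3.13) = -8.85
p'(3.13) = 1.26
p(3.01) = -8.99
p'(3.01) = 1.02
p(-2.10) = 11.91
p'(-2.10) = -9.20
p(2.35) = -9.23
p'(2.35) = -0.30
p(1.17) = -7.48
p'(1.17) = -2.66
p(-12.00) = 201.00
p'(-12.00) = -29.00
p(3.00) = -9.00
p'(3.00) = 1.00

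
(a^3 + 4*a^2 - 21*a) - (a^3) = 4*a^2 - 21*a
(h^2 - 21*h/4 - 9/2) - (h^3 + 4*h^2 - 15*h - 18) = -h^3 - 3*h^2 + 39*h/4 + 27/2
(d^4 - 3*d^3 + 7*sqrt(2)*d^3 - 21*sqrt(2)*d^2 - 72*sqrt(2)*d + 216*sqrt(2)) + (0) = d^4 - 3*d^3 + 7*sqrt(2)*d^3 - 21*sqrt(2)*d^2 - 72*sqrt(2)*d + 216*sqrt(2)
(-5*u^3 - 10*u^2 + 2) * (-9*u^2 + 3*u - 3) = 45*u^5 + 75*u^4 - 15*u^3 + 12*u^2 + 6*u - 6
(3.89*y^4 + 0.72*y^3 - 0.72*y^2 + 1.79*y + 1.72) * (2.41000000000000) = 9.3749*y^4 + 1.7352*y^3 - 1.7352*y^2 + 4.3139*y + 4.1452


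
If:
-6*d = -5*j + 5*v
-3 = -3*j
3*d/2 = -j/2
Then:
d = -1/3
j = 1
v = 7/5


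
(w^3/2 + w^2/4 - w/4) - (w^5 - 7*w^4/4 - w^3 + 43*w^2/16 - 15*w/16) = -w^5 + 7*w^4/4 + 3*w^3/2 - 39*w^2/16 + 11*w/16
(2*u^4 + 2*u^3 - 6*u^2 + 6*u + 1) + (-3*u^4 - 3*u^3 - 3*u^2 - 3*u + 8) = -u^4 - u^3 - 9*u^2 + 3*u + 9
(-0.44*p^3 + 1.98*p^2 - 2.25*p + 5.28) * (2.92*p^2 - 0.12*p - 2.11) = -1.2848*p^5 + 5.8344*p^4 - 5.8792*p^3 + 11.5098*p^2 + 4.1139*p - 11.1408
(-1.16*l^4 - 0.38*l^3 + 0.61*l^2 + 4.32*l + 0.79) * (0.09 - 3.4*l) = 3.944*l^5 + 1.1876*l^4 - 2.1082*l^3 - 14.6331*l^2 - 2.2972*l + 0.0711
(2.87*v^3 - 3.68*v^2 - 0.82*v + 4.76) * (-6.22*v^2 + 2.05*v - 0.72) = -17.8514*v^5 + 28.7731*v^4 - 4.51*v^3 - 28.6386*v^2 + 10.3484*v - 3.4272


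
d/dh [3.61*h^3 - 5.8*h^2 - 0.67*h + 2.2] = 10.83*h^2 - 11.6*h - 0.67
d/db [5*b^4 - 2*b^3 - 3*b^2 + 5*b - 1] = 20*b^3 - 6*b^2 - 6*b + 5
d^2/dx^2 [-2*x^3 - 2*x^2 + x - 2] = -12*x - 4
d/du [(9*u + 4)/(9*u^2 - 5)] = 9*(9*u^2 - 2*u*(9*u + 4) - 5)/(9*u^2 - 5)^2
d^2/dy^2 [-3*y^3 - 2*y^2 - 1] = -18*y - 4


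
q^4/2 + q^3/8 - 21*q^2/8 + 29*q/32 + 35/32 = (q/2 + 1/4)*(q - 7/4)*(q - 1)*(q + 5/2)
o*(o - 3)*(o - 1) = o^3 - 4*o^2 + 3*o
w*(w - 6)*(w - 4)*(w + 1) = w^4 - 9*w^3 + 14*w^2 + 24*w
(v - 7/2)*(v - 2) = v^2 - 11*v/2 + 7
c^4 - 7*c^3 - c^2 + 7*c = c*(c - 7)*(c - 1)*(c + 1)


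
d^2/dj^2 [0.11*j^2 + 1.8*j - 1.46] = 0.220000000000000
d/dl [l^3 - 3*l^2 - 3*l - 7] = 3*l^2 - 6*l - 3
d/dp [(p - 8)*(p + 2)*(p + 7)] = 3*p^2 + 2*p - 58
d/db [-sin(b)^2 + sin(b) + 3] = -sin(2*b) + cos(b)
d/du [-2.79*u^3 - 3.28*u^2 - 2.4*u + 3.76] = -8.37*u^2 - 6.56*u - 2.4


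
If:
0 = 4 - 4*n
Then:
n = 1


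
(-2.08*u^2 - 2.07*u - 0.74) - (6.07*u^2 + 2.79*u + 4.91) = -8.15*u^2 - 4.86*u - 5.65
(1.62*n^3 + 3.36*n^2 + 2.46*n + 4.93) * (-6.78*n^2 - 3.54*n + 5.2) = -10.9836*n^5 - 28.5156*n^4 - 20.1492*n^3 - 24.6618*n^2 - 4.6602*n + 25.636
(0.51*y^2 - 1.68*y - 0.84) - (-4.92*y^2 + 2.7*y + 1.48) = 5.43*y^2 - 4.38*y - 2.32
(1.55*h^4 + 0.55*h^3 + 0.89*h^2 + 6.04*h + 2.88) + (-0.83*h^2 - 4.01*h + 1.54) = 1.55*h^4 + 0.55*h^3 + 0.0600000000000001*h^2 + 2.03*h + 4.42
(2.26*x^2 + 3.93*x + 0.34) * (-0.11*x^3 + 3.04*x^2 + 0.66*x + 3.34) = -0.2486*x^5 + 6.4381*x^4 + 13.4014*x^3 + 11.1758*x^2 + 13.3506*x + 1.1356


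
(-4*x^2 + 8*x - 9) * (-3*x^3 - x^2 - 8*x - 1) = 12*x^5 - 20*x^4 + 51*x^3 - 51*x^2 + 64*x + 9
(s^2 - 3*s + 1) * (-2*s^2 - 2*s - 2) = -2*s^4 + 4*s^3 + 2*s^2 + 4*s - 2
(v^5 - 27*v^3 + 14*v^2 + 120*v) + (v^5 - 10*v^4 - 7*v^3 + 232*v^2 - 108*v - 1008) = 2*v^5 - 10*v^4 - 34*v^3 + 246*v^2 + 12*v - 1008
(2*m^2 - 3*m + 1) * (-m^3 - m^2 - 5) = -2*m^5 + m^4 + 2*m^3 - 11*m^2 + 15*m - 5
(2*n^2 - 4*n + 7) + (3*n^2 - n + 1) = 5*n^2 - 5*n + 8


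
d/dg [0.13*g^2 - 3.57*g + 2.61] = 0.26*g - 3.57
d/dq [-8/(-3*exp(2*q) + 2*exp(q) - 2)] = (16 - 48*exp(q))*exp(q)/(3*exp(2*q) - 2*exp(q) + 2)^2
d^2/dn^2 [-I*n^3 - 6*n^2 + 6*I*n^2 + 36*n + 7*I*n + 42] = -6*I*n - 12 + 12*I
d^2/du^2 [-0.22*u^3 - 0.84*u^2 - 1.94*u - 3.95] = -1.32*u - 1.68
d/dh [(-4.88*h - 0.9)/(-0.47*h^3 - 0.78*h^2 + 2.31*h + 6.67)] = (2.2936*h^3 + 3.8064*h^2 - 11.2728*h - (4.88*h + 0.9)*(1.41*h^2 + 1.56*h - 2.31) - 32.5496)/(0.47*h^3 + 0.78*h^2 - 2.31*h - 6.67)^2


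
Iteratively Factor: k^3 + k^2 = (k + 1)*(k^2) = k*(k + 1)*(k)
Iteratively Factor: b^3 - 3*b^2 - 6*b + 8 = (b - 1)*(b^2 - 2*b - 8) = (b - 1)*(b + 2)*(b - 4)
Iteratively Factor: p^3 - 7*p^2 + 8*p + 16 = (p + 1)*(p^2 - 8*p + 16) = (p - 4)*(p + 1)*(p - 4)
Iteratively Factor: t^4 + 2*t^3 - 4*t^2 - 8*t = (t + 2)*(t^3 - 4*t) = (t - 2)*(t + 2)*(t^2 + 2*t) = (t - 2)*(t + 2)^2*(t)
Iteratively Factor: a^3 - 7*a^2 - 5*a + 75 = (a + 3)*(a^2 - 10*a + 25) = (a - 5)*(a + 3)*(a - 5)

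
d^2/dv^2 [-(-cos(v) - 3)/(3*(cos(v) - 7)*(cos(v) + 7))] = (-12*(1 - cos(v)^2)^2 - cos(v)^5 - 292*cos(v)^3 - 594*cos(v)^2 - 2107*cos(v) + 306)/(3*(cos(v) - 7)^3*(cos(v) + 7)^3)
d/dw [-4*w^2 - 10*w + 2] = -8*w - 10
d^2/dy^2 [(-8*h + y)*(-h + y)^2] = -20*h + 6*y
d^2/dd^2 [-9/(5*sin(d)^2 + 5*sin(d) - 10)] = 9*(4*sin(d)^3 + 7*sin(d)^2 + 10*sin(d) + 6)/(5*(sin(d) - 1)^2*(sin(d) + 2)^3)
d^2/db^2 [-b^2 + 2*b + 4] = -2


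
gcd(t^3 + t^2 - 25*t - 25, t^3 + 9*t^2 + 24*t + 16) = t + 1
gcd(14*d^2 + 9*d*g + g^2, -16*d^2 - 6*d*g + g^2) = 2*d + g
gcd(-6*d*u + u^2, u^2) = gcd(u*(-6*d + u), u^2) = u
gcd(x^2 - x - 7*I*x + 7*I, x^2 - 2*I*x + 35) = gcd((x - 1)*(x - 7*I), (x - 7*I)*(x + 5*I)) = x - 7*I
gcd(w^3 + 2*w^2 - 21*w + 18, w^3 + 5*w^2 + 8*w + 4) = 1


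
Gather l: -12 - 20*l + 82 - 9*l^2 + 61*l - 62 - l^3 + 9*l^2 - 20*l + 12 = -l^3 + 21*l + 20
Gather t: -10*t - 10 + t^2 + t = t^2 - 9*t - 10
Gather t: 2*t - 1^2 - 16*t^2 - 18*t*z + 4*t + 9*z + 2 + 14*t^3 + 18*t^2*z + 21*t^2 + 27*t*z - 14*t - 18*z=14*t^3 + t^2*(18*z + 5) + t*(9*z - 8) - 9*z + 1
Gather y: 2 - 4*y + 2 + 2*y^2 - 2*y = 2*y^2 - 6*y + 4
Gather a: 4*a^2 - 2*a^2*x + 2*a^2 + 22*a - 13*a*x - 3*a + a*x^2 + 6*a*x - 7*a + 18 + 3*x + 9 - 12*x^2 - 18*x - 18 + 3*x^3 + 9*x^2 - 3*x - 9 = a^2*(6 - 2*x) + a*(x^2 - 7*x + 12) + 3*x^3 - 3*x^2 - 18*x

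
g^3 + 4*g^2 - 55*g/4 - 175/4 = (g - 7/2)*(g + 5/2)*(g + 5)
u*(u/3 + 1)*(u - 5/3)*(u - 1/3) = u^4/3 + u^3/3 - 49*u^2/27 + 5*u/9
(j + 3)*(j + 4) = j^2 + 7*j + 12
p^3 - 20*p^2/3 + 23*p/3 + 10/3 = (p - 5)*(p - 2)*(p + 1/3)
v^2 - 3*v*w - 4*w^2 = (v - 4*w)*(v + w)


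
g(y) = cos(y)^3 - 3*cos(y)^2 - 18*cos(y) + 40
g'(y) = -3*sin(y)*cos(y)^2 + 6*sin(y)*cos(y) + 18*sin(y)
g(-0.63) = 24.02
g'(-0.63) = -12.31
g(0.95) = 28.71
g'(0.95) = 16.65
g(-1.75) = 43.11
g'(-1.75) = -16.57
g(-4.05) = 49.70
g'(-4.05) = 10.39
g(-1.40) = 36.86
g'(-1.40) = -18.66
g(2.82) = 53.52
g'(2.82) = 3.04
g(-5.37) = 28.11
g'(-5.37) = 16.26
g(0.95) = 28.71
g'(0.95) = 16.65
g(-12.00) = 23.28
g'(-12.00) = 11.23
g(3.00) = 53.91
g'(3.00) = 1.29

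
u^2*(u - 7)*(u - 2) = u^4 - 9*u^3 + 14*u^2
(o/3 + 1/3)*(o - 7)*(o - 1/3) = o^3/3 - 19*o^2/9 - 5*o/3 + 7/9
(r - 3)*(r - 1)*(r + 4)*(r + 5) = r^4 + 5*r^3 - 13*r^2 - 53*r + 60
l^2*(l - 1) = l^3 - l^2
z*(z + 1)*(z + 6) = z^3 + 7*z^2 + 6*z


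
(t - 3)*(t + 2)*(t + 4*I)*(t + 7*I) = t^4 - t^3 + 11*I*t^3 - 34*t^2 - 11*I*t^2 + 28*t - 66*I*t + 168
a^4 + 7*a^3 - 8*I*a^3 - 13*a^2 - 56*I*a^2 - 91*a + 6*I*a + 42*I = (a + 7)*(a - 6*I)*(a - I)^2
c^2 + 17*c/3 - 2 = (c - 1/3)*(c + 6)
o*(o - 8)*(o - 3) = o^3 - 11*o^2 + 24*o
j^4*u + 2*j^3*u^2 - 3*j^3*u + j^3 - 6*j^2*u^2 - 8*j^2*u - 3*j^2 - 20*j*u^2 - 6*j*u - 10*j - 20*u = (j - 5)*(j + 2)*(j + 2*u)*(j*u + 1)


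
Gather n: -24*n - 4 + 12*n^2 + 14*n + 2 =12*n^2 - 10*n - 2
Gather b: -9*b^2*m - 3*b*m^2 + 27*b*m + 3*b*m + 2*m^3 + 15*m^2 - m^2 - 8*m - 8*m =-9*b^2*m + b*(-3*m^2 + 30*m) + 2*m^3 + 14*m^2 - 16*m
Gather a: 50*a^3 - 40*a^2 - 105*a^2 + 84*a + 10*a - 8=50*a^3 - 145*a^2 + 94*a - 8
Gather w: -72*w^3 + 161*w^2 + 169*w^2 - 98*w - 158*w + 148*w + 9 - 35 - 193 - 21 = -72*w^3 + 330*w^2 - 108*w - 240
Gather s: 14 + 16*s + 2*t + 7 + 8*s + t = 24*s + 3*t + 21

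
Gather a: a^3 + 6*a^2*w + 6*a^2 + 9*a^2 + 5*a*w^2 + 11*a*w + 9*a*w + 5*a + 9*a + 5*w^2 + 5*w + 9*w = a^3 + a^2*(6*w + 15) + a*(5*w^2 + 20*w + 14) + 5*w^2 + 14*w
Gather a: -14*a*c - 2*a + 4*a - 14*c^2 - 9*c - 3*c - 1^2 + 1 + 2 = a*(2 - 14*c) - 14*c^2 - 12*c + 2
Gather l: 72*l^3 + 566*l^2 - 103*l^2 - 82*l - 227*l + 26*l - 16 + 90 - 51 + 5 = 72*l^3 + 463*l^2 - 283*l + 28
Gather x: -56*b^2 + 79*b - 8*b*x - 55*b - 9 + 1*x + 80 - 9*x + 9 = -56*b^2 + 24*b + x*(-8*b - 8) + 80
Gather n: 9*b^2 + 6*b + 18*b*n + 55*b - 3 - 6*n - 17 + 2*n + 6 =9*b^2 + 61*b + n*(18*b - 4) - 14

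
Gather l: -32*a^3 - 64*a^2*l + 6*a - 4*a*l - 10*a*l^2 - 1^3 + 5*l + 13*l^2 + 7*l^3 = -32*a^3 + 6*a + 7*l^3 + l^2*(13 - 10*a) + l*(-64*a^2 - 4*a + 5) - 1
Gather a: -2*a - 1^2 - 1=-2*a - 2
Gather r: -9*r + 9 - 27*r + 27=36 - 36*r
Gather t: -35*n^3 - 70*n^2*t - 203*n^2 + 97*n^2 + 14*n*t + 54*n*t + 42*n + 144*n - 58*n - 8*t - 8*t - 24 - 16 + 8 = -35*n^3 - 106*n^2 + 128*n + t*(-70*n^2 + 68*n - 16) - 32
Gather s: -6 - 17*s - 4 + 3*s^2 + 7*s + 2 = 3*s^2 - 10*s - 8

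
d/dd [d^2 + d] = 2*d + 1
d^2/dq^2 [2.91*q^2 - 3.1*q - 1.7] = 5.82000000000000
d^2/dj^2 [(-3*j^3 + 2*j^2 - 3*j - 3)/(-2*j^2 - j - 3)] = 2*(j^3 + 99*j^2 + 45*j - 42)/(8*j^6 + 12*j^5 + 42*j^4 + 37*j^3 + 63*j^2 + 27*j + 27)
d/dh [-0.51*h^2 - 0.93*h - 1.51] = -1.02*h - 0.93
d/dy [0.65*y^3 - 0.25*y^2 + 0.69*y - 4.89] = 1.95*y^2 - 0.5*y + 0.69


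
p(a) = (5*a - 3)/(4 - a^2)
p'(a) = 2*a*(5*a - 3)/(4 - a^2)^2 + 5/(4 - a^2)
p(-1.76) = -13.08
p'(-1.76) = 56.55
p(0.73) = 0.19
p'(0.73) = 1.52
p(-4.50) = 1.57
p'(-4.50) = 0.56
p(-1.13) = -3.18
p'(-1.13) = 4.47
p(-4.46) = 1.59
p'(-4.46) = 0.58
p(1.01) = 0.69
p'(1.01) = 2.14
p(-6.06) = 1.02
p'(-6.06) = 0.22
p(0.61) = 0.01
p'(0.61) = 1.38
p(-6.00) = 1.03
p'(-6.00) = 0.23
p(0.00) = -0.75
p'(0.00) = 1.25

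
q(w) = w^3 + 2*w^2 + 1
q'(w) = 3*w^2 + 4*w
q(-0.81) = 1.78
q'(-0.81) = -1.27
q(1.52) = 9.13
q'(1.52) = 13.01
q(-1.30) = 2.18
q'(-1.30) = -0.13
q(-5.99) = -142.16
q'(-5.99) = 83.68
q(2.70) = 35.26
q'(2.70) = 32.67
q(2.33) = 24.51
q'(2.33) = 25.61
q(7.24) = 485.34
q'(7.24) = 186.21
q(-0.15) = 1.04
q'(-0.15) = -0.53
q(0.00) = 1.00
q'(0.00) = 0.00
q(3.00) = 46.00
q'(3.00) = 39.00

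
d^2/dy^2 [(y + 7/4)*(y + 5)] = 2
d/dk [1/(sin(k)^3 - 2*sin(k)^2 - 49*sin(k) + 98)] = (-3*sin(k)^2 + 4*sin(k) + 49)*cos(k)/(sin(k)^3 - 2*sin(k)^2 - 49*sin(k) + 98)^2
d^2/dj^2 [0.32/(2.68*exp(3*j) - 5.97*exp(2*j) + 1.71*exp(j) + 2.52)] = ((-7.7184*exp(2*j) + 7.6416*exp(j) - 0.5472)*(2.68*exp(3*j) - 5.97*exp(2*j) + 1.71*exp(j) + 2.52) + 0.32*(8.04*exp(2*j) - 11.94*exp(j) + 1.71)*(16.08*exp(2*j) - 23.88*exp(j) + 3.42)*exp(j))*exp(j)/(2.68*exp(3*j) - 5.97*exp(2*j) + 1.71*exp(j) + 2.52)^3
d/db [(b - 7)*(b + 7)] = 2*b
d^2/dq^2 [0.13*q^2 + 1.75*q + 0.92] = 0.260000000000000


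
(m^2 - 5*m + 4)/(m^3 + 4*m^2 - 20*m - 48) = (m - 1)/(m^2 + 8*m + 12)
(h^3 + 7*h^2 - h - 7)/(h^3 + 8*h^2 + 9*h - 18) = (h^2 + 8*h + 7)/(h^2 + 9*h + 18)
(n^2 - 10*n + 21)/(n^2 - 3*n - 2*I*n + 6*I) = (n - 7)/(n - 2*I)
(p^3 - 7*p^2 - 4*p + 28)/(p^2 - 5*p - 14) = p - 2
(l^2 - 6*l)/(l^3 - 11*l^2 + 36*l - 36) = l/(l^2 - 5*l + 6)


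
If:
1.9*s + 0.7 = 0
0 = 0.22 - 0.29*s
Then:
No Solution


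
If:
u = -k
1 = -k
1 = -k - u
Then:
No Solution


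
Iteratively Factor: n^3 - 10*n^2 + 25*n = (n - 5)*(n^2 - 5*n) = (n - 5)^2*(n)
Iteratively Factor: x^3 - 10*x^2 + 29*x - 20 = (x - 1)*(x^2 - 9*x + 20) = (x - 4)*(x - 1)*(x - 5)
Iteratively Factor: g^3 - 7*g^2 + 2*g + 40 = (g - 5)*(g^2 - 2*g - 8) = (g - 5)*(g + 2)*(g - 4)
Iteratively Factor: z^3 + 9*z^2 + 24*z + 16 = (z + 4)*(z^2 + 5*z + 4) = (z + 4)^2*(z + 1)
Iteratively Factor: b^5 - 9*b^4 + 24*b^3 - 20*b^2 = (b)*(b^4 - 9*b^3 + 24*b^2 - 20*b) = b*(b - 2)*(b^3 - 7*b^2 + 10*b) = b^2*(b - 2)*(b^2 - 7*b + 10) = b^2*(b - 2)^2*(b - 5)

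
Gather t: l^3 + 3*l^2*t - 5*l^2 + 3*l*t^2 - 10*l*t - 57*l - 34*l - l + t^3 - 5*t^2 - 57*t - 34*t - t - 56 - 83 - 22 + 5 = l^3 - 5*l^2 - 92*l + t^3 + t^2*(3*l - 5) + t*(3*l^2 - 10*l - 92) - 156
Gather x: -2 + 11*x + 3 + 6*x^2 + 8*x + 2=6*x^2 + 19*x + 3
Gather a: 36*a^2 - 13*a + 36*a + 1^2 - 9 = 36*a^2 + 23*a - 8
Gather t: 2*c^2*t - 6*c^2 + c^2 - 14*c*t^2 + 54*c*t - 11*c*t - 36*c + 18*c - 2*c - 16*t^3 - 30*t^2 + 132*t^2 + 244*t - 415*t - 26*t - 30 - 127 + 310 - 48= -5*c^2 - 20*c - 16*t^3 + t^2*(102 - 14*c) + t*(2*c^2 + 43*c - 197) + 105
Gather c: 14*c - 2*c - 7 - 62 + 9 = 12*c - 60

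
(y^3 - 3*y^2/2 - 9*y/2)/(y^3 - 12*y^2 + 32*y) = (2*y^2 - 3*y - 9)/(2*(y^2 - 12*y + 32))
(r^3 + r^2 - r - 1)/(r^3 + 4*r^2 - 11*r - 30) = (r^3 + r^2 - r - 1)/(r^3 + 4*r^2 - 11*r - 30)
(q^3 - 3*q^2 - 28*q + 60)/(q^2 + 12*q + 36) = (q^3 - 3*q^2 - 28*q + 60)/(q^2 + 12*q + 36)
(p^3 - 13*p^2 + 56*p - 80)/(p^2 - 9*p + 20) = p - 4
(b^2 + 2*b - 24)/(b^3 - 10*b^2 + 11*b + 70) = (b^2 + 2*b - 24)/(b^3 - 10*b^2 + 11*b + 70)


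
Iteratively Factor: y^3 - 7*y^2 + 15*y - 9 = (y - 1)*(y^2 - 6*y + 9) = (y - 3)*(y - 1)*(y - 3)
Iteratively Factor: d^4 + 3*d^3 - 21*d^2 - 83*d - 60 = (d + 4)*(d^3 - d^2 - 17*d - 15) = (d + 3)*(d + 4)*(d^2 - 4*d - 5) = (d - 5)*(d + 3)*(d + 4)*(d + 1)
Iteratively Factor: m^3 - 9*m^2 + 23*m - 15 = (m - 1)*(m^2 - 8*m + 15) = (m - 3)*(m - 1)*(m - 5)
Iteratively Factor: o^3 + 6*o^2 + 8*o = (o + 2)*(o^2 + 4*o) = o*(o + 2)*(o + 4)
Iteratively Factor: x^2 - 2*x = (x - 2)*(x)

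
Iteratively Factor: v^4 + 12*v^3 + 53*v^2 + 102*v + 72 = (v + 3)*(v^3 + 9*v^2 + 26*v + 24) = (v + 2)*(v + 3)*(v^2 + 7*v + 12) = (v + 2)*(v + 3)^2*(v + 4)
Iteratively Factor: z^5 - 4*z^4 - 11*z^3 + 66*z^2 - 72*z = (z + 4)*(z^4 - 8*z^3 + 21*z^2 - 18*z) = (z - 2)*(z + 4)*(z^3 - 6*z^2 + 9*z) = (z - 3)*(z - 2)*(z + 4)*(z^2 - 3*z) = (z - 3)^2*(z - 2)*(z + 4)*(z)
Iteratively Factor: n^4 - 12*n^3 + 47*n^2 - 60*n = (n - 3)*(n^3 - 9*n^2 + 20*n) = (n - 5)*(n - 3)*(n^2 - 4*n) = n*(n - 5)*(n - 3)*(n - 4)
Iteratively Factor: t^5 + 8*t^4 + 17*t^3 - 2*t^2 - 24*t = (t + 4)*(t^4 + 4*t^3 + t^2 - 6*t) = (t + 3)*(t + 4)*(t^3 + t^2 - 2*t) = (t + 2)*(t + 3)*(t + 4)*(t^2 - t) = t*(t + 2)*(t + 3)*(t + 4)*(t - 1)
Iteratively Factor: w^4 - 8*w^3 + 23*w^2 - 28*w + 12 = (w - 2)*(w^3 - 6*w^2 + 11*w - 6) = (w - 3)*(w - 2)*(w^2 - 3*w + 2) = (w - 3)*(w - 2)^2*(w - 1)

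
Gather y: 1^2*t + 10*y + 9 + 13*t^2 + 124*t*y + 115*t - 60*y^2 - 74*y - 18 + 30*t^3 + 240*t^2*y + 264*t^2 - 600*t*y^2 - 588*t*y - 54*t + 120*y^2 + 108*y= 30*t^3 + 277*t^2 + 62*t + y^2*(60 - 600*t) + y*(240*t^2 - 464*t + 44) - 9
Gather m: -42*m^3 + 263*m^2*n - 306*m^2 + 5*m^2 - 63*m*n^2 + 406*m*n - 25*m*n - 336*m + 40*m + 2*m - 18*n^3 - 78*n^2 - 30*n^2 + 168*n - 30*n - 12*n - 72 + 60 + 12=-42*m^3 + m^2*(263*n - 301) + m*(-63*n^2 + 381*n - 294) - 18*n^3 - 108*n^2 + 126*n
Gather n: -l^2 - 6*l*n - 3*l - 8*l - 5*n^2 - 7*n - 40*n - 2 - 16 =-l^2 - 11*l - 5*n^2 + n*(-6*l - 47) - 18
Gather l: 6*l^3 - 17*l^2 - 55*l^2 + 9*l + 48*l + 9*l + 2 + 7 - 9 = 6*l^3 - 72*l^2 + 66*l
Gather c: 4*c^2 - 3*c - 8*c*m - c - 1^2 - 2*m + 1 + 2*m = 4*c^2 + c*(-8*m - 4)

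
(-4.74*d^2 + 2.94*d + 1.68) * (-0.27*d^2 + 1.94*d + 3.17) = 1.2798*d^4 - 9.9894*d^3 - 9.7758*d^2 + 12.579*d + 5.3256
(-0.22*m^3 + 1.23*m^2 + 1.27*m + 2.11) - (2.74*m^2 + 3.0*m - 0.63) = -0.22*m^3 - 1.51*m^2 - 1.73*m + 2.74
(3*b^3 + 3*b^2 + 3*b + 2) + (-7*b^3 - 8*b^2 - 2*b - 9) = -4*b^3 - 5*b^2 + b - 7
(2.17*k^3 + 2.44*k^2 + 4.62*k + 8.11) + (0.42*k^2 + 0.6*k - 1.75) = 2.17*k^3 + 2.86*k^2 + 5.22*k + 6.36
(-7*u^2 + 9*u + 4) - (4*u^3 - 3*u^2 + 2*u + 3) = -4*u^3 - 4*u^2 + 7*u + 1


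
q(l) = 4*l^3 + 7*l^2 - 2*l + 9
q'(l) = 12*l^2 + 14*l - 2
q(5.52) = 884.04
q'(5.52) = 440.92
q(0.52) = 10.42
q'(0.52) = 8.52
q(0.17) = 8.88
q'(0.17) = 0.73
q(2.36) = 95.84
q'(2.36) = 97.88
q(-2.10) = 7.03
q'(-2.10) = 21.52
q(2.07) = 70.33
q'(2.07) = 78.40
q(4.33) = 456.31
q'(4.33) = 283.61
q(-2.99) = -29.36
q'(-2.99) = 63.42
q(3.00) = 174.00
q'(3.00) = 148.00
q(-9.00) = -2322.00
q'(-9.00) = 844.00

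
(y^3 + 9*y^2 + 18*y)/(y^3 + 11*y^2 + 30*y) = (y + 3)/(y + 5)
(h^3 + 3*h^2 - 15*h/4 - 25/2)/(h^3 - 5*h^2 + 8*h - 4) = (h^2 + 5*h + 25/4)/(h^2 - 3*h + 2)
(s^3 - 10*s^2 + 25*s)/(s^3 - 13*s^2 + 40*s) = (s - 5)/(s - 8)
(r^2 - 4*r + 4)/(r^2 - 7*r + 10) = (r - 2)/(r - 5)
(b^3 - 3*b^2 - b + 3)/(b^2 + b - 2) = (b^2 - 2*b - 3)/(b + 2)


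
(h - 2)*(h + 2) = h^2 - 4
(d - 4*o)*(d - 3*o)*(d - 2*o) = d^3 - 9*d^2*o + 26*d*o^2 - 24*o^3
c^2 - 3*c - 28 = (c - 7)*(c + 4)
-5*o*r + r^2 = r*(-5*o + r)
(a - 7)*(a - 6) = a^2 - 13*a + 42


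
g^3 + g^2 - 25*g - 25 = (g - 5)*(g + 1)*(g + 5)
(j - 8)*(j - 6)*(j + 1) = j^3 - 13*j^2 + 34*j + 48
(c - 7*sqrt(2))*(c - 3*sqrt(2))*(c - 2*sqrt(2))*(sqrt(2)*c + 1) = sqrt(2)*c^4 - 23*c^3 + 70*sqrt(2)*c^2 - 86*c - 84*sqrt(2)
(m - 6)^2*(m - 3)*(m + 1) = m^4 - 14*m^3 + 57*m^2 - 36*m - 108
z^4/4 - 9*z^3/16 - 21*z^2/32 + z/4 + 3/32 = (z/4 + 1/4)*(z - 3)*(z - 1/2)*(z + 1/4)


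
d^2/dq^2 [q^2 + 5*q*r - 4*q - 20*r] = 2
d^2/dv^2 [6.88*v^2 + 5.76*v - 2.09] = 13.7600000000000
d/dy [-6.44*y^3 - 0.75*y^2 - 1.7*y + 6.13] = -19.32*y^2 - 1.5*y - 1.7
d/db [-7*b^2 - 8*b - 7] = -14*b - 8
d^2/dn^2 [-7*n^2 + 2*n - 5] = -14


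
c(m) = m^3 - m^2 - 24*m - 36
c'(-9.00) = 237.00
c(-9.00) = -630.00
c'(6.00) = 72.00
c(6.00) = 0.00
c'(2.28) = -12.96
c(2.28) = -84.07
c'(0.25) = -24.31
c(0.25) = -42.05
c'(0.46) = -24.29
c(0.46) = -47.15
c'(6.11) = 75.78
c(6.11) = 8.13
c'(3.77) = 11.10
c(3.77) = -87.11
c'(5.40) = 52.68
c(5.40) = -37.30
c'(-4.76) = 53.49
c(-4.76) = -52.27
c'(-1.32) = -16.13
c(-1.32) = -8.36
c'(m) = 3*m^2 - 2*m - 24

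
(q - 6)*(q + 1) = q^2 - 5*q - 6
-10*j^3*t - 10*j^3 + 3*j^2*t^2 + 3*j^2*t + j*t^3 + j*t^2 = (-2*j + t)*(5*j + t)*(j*t + j)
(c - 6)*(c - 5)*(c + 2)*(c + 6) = c^4 - 3*c^3 - 46*c^2 + 108*c + 360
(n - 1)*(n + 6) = n^2 + 5*n - 6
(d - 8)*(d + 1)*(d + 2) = d^3 - 5*d^2 - 22*d - 16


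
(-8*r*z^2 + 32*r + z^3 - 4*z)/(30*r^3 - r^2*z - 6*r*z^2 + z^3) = (-8*r*z^2 + 32*r + z^3 - 4*z)/(30*r^3 - r^2*z - 6*r*z^2 + z^3)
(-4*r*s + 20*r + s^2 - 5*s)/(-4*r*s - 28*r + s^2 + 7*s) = (s - 5)/(s + 7)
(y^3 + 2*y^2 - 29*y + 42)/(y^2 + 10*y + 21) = (y^2 - 5*y + 6)/(y + 3)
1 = 1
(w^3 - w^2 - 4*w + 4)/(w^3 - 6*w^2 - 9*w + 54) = (w^3 - w^2 - 4*w + 4)/(w^3 - 6*w^2 - 9*w + 54)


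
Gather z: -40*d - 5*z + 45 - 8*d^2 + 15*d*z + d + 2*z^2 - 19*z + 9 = -8*d^2 - 39*d + 2*z^2 + z*(15*d - 24) + 54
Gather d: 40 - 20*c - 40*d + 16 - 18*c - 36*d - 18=-38*c - 76*d + 38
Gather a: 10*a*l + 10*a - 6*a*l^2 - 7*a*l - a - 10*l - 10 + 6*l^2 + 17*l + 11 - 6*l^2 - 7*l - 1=a*(-6*l^2 + 3*l + 9)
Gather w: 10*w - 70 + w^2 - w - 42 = w^2 + 9*w - 112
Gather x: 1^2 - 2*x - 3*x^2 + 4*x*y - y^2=-3*x^2 + x*(4*y - 2) - y^2 + 1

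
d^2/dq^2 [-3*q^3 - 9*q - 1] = -18*q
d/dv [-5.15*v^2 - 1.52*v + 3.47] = -10.3*v - 1.52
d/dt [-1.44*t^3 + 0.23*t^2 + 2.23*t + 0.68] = -4.32*t^2 + 0.46*t + 2.23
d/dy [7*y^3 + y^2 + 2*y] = 21*y^2 + 2*y + 2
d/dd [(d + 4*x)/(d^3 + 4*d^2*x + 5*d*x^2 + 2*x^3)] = 2*(-d^2 - 7*d*x - 9*x^2)/(d^5 + 7*d^4*x + 19*d^3*x^2 + 25*d^2*x^3 + 16*d*x^4 + 4*x^5)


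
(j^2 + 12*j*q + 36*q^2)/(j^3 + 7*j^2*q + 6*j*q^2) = (j + 6*q)/(j*(j + q))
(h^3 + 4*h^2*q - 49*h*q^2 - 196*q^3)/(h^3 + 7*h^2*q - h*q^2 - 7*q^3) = (-h^2 + 3*h*q + 28*q^2)/(-h^2 + q^2)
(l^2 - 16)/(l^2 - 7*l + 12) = (l + 4)/(l - 3)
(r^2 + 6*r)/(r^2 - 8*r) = (r + 6)/(r - 8)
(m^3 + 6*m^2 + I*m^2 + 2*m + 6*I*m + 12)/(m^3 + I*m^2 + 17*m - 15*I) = (m^2 + 2*m*(3 + I) + 12*I)/(m^2 + 2*I*m + 15)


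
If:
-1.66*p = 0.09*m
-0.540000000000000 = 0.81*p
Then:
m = 12.30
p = -0.67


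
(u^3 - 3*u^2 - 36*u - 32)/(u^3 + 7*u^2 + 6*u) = (u^2 - 4*u - 32)/(u*(u + 6))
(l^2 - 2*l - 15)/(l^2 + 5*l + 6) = (l - 5)/(l + 2)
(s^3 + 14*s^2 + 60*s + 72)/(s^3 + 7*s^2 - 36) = (s^2 + 8*s + 12)/(s^2 + s - 6)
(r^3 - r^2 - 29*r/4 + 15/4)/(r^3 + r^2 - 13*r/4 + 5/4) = (r - 3)/(r - 1)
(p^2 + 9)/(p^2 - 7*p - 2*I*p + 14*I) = (p^2 + 9)/(p^2 - 7*p - 2*I*p + 14*I)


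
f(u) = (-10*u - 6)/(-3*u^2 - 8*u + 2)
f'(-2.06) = -3.67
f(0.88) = 2.01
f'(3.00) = -0.19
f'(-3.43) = -8.68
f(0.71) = 2.52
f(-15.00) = -0.26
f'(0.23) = -46075147.93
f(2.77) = 0.78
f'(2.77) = -0.21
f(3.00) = 0.73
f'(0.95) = -1.87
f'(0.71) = -4.03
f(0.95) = 1.87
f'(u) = (-10*u - 6)*(6*u + 8)/(-3*u^2 - 8*u + 2)^2 - 10/(-3*u^2 - 8*u + 2)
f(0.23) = -6384.62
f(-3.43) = -4.83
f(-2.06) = 2.54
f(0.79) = 2.24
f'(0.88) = -2.27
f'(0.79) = -3.00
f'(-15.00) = -0.02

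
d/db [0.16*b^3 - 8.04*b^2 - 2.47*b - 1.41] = 0.48*b^2 - 16.08*b - 2.47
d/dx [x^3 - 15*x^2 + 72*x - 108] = 3*x^2 - 30*x + 72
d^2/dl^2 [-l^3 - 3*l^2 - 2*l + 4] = -6*l - 6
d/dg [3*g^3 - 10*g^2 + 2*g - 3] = 9*g^2 - 20*g + 2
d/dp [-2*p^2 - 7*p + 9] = -4*p - 7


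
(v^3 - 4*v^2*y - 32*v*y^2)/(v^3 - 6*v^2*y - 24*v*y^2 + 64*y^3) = v/(v - 2*y)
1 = 1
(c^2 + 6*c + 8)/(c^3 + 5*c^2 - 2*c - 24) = (c + 2)/(c^2 + c - 6)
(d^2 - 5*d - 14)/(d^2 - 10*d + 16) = (d^2 - 5*d - 14)/(d^2 - 10*d + 16)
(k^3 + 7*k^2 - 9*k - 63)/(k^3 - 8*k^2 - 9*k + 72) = (k + 7)/(k - 8)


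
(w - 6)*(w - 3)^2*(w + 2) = w^4 - 10*w^3 + 21*w^2 + 36*w - 108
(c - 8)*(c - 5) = c^2 - 13*c + 40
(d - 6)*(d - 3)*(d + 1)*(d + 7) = d^4 - d^3 - 47*d^2 + 81*d + 126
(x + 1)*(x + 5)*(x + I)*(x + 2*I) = x^4 + 6*x^3 + 3*I*x^3 + 3*x^2 + 18*I*x^2 - 12*x + 15*I*x - 10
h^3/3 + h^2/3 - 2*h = h*(h/3 + 1)*(h - 2)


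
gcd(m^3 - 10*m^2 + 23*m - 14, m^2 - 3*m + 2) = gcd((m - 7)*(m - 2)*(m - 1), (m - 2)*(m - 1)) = m^2 - 3*m + 2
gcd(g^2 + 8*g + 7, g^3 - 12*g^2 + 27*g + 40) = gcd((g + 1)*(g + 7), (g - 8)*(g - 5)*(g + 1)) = g + 1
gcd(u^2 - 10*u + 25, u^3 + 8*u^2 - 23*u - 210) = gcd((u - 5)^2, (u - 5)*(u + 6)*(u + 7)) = u - 5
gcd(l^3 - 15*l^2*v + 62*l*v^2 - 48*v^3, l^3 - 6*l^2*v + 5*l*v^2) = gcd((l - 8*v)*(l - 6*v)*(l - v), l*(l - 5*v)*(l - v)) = -l + v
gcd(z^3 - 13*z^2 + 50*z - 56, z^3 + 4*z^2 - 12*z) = z - 2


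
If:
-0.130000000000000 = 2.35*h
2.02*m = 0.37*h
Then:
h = -0.06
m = -0.01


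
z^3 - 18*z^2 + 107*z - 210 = (z - 7)*(z - 6)*(z - 5)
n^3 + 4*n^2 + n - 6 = (n - 1)*(n + 2)*(n + 3)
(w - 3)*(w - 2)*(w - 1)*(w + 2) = w^4 - 4*w^3 - w^2 + 16*w - 12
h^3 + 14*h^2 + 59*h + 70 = (h + 2)*(h + 5)*(h + 7)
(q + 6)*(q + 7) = q^2 + 13*q + 42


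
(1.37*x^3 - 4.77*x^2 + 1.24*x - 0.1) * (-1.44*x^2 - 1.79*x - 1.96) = -1.9728*x^5 + 4.4165*x^4 + 4.0675*x^3 + 7.2736*x^2 - 2.2514*x + 0.196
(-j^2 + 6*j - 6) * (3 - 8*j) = 8*j^3 - 51*j^2 + 66*j - 18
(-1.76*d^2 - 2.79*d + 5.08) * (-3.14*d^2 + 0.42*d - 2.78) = 5.5264*d^4 + 8.0214*d^3 - 12.2302*d^2 + 9.8898*d - 14.1224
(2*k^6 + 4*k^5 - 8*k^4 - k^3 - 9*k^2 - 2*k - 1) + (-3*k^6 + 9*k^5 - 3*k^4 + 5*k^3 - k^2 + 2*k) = -k^6 + 13*k^5 - 11*k^4 + 4*k^3 - 10*k^2 - 1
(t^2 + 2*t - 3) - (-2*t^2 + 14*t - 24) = 3*t^2 - 12*t + 21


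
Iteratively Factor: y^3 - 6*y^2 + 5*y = (y - 1)*(y^2 - 5*y) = (y - 5)*(y - 1)*(y)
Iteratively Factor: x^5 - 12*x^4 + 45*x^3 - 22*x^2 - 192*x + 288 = (x - 4)*(x^4 - 8*x^3 + 13*x^2 + 30*x - 72) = (x - 4)*(x - 3)*(x^3 - 5*x^2 - 2*x + 24) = (x - 4)*(x - 3)*(x + 2)*(x^2 - 7*x + 12) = (x - 4)*(x - 3)^2*(x + 2)*(x - 4)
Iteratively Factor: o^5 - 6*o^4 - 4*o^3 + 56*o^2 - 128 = (o + 2)*(o^4 - 8*o^3 + 12*o^2 + 32*o - 64) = (o - 2)*(o + 2)*(o^3 - 6*o^2 + 32) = (o - 2)*(o + 2)^2*(o^2 - 8*o + 16) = (o - 4)*(o - 2)*(o + 2)^2*(o - 4)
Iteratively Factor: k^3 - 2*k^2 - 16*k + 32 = (k + 4)*(k^2 - 6*k + 8) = (k - 2)*(k + 4)*(k - 4)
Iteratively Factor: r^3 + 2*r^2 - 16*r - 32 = (r - 4)*(r^2 + 6*r + 8) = (r - 4)*(r + 2)*(r + 4)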